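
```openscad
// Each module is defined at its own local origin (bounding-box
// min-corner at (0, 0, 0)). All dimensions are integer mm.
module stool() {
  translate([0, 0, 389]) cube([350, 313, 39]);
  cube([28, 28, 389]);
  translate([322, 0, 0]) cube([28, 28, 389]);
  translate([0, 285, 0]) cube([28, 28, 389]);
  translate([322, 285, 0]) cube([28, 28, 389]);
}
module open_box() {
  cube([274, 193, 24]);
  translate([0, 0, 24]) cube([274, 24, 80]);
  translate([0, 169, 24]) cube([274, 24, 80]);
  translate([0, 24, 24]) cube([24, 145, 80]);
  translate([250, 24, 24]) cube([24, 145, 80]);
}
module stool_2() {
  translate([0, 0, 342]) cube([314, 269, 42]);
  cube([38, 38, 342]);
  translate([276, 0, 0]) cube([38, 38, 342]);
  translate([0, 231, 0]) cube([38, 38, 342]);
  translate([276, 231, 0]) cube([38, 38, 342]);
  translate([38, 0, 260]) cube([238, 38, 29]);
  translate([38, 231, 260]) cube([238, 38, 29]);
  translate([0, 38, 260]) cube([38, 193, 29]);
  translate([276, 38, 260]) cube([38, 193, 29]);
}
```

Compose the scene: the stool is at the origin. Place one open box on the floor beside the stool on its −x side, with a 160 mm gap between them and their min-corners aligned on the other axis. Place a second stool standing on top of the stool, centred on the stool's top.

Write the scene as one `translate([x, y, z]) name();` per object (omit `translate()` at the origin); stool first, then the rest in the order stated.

stool();
translate([-434, 0, 0]) open_box();
translate([18, 22, 428]) stool_2();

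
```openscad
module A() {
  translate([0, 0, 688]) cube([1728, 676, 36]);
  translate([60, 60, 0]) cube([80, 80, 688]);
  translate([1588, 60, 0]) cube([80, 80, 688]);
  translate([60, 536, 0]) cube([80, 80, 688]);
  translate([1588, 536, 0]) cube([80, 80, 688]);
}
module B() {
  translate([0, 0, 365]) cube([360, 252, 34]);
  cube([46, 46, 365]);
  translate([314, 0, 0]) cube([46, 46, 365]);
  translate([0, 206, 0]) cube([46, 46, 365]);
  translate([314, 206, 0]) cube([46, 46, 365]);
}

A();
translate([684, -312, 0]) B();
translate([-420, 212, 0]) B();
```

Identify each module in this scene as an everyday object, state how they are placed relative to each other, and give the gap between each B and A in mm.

A is a table. B is a stool. Two stools sit around the table at the −y, −x sides. The gap between each stool and the table is 60 mm.

Each stool's nearest face is 60 mm from the table's bounding box.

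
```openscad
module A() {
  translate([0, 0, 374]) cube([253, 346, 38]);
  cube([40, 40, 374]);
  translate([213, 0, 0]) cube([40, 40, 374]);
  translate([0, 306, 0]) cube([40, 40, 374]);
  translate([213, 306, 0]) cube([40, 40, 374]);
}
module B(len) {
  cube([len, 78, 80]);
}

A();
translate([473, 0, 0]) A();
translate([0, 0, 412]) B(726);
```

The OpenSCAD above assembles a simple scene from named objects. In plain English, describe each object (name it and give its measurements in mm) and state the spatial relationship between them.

A is a simple wooden stool: a rectangular seat 253 mm (x) by 346 mm (y), 38 mm thick, top face at z = 412 mm, on four square legs, each 40×40 mm in cross-section. The legs rest on z = 0, each flush with a corner of the seat.

B is a rectangular beam 726 mm long (x), 78 mm deep (y), 80 mm thick (z).

The beam spans the tops of two stools placed 220 mm apart, resting at z = 412 mm.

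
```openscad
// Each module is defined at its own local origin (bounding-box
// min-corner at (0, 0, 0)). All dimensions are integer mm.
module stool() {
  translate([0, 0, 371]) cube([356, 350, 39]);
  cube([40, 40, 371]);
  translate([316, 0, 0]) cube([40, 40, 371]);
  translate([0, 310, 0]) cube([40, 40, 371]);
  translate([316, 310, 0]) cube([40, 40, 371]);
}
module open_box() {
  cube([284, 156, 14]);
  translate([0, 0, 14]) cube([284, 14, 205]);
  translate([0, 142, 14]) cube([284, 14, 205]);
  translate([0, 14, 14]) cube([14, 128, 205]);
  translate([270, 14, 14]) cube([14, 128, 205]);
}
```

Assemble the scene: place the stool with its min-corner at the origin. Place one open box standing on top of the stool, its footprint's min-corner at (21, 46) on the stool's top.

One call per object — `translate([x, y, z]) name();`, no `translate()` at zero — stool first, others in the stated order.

stool();
translate([21, 46, 410]) open_box();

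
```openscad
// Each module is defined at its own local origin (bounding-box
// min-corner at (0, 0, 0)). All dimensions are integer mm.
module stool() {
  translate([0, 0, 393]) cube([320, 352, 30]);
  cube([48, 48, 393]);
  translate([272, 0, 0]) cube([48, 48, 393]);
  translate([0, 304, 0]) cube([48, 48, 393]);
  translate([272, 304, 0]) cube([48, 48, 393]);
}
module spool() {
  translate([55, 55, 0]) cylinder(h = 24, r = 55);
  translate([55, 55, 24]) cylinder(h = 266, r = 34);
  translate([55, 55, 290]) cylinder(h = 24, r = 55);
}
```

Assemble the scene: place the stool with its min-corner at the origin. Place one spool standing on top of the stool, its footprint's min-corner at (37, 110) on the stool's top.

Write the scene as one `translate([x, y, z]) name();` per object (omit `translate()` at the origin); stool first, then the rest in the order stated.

stool();
translate([37, 110, 423]) spool();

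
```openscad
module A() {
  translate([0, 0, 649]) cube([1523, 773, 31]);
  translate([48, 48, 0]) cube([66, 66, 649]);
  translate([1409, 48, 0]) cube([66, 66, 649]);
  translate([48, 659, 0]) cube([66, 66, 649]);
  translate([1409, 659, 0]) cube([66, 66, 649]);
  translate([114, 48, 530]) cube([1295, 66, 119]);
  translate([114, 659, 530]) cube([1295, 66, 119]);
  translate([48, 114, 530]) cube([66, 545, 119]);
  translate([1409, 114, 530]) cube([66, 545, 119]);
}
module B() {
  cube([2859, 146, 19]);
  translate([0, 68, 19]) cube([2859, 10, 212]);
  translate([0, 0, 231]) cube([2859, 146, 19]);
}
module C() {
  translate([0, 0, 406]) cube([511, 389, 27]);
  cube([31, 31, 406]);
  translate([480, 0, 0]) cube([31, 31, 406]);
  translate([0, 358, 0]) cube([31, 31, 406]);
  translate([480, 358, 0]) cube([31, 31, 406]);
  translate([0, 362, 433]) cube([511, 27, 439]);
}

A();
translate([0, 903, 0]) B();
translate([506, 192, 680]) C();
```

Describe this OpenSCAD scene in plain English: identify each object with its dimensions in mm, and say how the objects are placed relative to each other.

A is a table with a 1523×773 mm rectangular top, 31 mm thick, top surface at z = 680 mm, supported by four 66×66 mm square legs, each inset 48 mm from the nearest pair of top edges, running from the floor. Four apron rails, 66 mm thick and 119 mm tall, run between adjacent legs with their top edges flush with the underside of the top and their outer faces flush with the legs' outer faces.

B is an I-beam lying along x, 2859 mm long. Overall section height 250 mm. Two flanges 146 mm wide (y) and 19 mm thick, one on the floor and one at the top; a web 10 mm thick runs between them, centred on the flange width.

C is a chair. The seat is a 511×389×27 mm slab with its top at z = 433 mm, on four 31×31 mm corner legs (flush with the seat edges, standing on z = 0). A flat backrest 27 mm thick, 439 mm tall, spans the full seat width and rises from the seat top along its +y edge, rear face flush with the rear of the seat.

The I-beam is on the floor beside the table on its +y side. The chair is on top of the table, centred.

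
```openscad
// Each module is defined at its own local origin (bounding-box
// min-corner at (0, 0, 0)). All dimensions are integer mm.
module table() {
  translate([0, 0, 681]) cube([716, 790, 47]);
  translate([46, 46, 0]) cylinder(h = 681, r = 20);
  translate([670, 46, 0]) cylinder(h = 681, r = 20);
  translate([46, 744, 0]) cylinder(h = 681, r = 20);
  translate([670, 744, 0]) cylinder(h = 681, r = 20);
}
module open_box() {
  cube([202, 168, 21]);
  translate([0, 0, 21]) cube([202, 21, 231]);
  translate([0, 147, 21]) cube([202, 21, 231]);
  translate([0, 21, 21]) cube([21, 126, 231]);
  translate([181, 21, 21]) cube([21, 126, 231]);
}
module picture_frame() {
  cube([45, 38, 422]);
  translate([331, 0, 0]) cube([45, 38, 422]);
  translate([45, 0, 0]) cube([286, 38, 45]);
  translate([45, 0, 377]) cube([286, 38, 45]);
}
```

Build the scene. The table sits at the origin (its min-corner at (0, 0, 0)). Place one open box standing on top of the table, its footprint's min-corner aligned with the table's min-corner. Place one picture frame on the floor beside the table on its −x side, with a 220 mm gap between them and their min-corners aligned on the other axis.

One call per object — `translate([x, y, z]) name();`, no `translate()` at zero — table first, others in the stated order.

table();
translate([0, 0, 728]) open_box();
translate([-596, 0, 0]) picture_frame();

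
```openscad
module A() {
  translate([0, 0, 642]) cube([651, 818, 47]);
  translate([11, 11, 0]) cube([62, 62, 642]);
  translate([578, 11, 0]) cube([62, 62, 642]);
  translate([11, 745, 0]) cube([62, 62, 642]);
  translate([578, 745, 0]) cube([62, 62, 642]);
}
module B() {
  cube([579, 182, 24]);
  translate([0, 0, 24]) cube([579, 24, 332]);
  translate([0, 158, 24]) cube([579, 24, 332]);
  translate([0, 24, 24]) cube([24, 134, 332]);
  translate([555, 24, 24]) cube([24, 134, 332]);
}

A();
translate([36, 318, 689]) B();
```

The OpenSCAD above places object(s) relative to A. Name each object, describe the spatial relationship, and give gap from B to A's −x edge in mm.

A is a table. B is an open box. The open box is on top of the table, centred. The gap from the open box to the table's −x edge is 36 mm.

The open box's min-x is at 36; the table's min-x is 0; gap = 36 mm.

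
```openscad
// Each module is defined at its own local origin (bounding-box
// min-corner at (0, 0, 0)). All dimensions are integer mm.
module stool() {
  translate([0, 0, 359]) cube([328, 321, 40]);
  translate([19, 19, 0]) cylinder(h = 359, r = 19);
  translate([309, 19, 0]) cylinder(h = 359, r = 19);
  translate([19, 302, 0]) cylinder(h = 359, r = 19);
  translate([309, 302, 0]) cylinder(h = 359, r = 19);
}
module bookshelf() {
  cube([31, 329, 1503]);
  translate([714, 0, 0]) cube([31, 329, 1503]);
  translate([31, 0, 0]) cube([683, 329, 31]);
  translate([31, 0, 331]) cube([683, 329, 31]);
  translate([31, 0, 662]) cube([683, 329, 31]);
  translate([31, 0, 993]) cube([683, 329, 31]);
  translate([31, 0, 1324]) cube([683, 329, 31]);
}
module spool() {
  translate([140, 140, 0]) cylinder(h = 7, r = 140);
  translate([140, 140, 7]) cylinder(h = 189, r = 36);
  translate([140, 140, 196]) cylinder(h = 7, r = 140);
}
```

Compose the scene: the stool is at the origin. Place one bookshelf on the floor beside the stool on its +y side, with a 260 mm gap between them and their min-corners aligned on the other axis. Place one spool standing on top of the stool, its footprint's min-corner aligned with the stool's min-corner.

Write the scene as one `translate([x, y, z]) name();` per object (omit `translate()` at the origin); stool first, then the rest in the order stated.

stool();
translate([0, 581, 0]) bookshelf();
translate([0, 0, 399]) spool();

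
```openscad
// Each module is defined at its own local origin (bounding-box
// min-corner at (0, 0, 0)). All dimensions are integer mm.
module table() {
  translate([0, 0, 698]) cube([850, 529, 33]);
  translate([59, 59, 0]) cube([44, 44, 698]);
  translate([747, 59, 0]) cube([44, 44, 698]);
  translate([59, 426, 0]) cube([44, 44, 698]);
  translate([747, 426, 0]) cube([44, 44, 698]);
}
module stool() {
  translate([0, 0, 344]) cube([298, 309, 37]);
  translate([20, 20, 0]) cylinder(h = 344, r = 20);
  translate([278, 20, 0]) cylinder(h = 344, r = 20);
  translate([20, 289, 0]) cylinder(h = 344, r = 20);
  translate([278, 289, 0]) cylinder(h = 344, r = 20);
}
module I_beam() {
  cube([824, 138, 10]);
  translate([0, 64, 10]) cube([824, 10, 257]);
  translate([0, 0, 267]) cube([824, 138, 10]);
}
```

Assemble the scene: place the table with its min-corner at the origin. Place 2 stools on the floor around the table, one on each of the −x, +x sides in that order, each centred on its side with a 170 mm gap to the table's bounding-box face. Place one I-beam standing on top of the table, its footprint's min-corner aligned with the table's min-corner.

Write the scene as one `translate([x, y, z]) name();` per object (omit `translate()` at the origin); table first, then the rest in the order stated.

table();
translate([-468, 110, 0]) stool();
translate([1020, 110, 0]) stool();
translate([0, 0, 731]) I_beam();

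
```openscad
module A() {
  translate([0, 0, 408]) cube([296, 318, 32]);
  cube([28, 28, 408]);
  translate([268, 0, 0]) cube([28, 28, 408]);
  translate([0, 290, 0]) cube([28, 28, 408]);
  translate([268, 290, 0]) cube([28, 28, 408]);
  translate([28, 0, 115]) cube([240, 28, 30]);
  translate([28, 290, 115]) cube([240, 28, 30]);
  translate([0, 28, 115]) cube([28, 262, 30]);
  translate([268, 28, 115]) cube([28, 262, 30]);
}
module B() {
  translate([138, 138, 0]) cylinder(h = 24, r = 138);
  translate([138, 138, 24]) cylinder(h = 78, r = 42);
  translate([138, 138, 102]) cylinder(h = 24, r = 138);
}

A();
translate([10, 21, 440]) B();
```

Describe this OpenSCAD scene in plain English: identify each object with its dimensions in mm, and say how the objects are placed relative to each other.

A is a four-legged stool. The seat is 296×318 mm, 32 mm thick, top at z = 440 mm. It stands on four square legs, each 28×28 mm in cross-section, from z = 0 to the seat underside, each flush with a corner of the seat. Four stretchers, 28 mm wide and 30 mm tall, connect adjacent legs with their undersides at z = 115 mm, each running between the inner faces of the legs it joins and aligned with the legs' outer faces on the other axis.

B is a spool: two coaxial disc flanges of radius 138 mm and thickness 24 mm, joined by a core cylinder of radius 42 mm and height 78 mm. The lower flange rests on z = 0 and the three cylinders share a vertical axis.

The spool is on top of the stool, centred.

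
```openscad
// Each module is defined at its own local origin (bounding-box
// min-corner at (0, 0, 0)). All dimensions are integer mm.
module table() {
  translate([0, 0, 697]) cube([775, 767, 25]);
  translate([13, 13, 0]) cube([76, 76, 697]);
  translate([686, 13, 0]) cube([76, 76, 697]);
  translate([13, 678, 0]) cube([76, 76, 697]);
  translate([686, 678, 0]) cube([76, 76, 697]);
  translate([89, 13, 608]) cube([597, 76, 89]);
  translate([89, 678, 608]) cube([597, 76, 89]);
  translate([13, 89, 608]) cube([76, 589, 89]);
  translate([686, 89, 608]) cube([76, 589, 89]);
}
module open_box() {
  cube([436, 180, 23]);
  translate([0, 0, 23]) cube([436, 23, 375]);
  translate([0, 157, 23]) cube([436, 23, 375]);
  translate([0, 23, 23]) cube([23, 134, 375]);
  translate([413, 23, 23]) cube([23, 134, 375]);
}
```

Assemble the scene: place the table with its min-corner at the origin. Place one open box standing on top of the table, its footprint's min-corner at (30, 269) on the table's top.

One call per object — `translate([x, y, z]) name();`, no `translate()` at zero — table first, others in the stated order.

table();
translate([30, 269, 722]) open_box();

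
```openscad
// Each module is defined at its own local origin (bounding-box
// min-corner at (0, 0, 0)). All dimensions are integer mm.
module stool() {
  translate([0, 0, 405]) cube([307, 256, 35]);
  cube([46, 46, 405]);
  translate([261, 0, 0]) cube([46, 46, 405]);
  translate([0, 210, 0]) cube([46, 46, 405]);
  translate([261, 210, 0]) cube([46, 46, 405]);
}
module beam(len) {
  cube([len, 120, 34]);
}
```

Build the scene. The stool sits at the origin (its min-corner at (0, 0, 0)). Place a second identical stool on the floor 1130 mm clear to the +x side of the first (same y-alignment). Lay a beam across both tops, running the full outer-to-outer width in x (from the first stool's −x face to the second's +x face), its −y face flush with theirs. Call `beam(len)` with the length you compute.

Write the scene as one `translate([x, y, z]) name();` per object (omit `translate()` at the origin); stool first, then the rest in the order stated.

stool();
translate([1437, 0, 0]) stool();
translate([0, 0, 440]) beam(1744);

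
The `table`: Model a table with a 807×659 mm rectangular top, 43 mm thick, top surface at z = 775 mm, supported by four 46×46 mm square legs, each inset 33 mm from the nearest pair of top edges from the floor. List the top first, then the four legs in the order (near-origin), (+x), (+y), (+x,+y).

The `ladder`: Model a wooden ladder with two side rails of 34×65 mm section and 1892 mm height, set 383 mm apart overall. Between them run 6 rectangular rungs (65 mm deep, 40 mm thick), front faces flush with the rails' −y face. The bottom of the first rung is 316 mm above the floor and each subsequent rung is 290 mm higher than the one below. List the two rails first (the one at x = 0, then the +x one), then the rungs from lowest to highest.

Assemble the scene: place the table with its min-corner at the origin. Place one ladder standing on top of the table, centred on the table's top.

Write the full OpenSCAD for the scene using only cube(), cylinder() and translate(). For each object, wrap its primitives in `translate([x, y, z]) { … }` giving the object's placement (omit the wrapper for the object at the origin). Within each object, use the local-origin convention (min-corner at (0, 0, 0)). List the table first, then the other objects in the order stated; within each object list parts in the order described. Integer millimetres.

translate([0, 0, 732]) cube([807, 659, 43]);
translate([33, 33, 0]) cube([46, 46, 732]);
translate([728, 33, 0]) cube([46, 46, 732]);
translate([33, 580, 0]) cube([46, 46, 732]);
translate([728, 580, 0]) cube([46, 46, 732]);
translate([212, 297, 775]) {
  cube([34, 65, 1892]);
  translate([349, 0, 0]) cube([34, 65, 1892]);
  translate([34, 0, 316]) cube([315, 65, 40]);
  translate([34, 0, 606]) cube([315, 65, 40]);
  translate([34, 0, 896]) cube([315, 65, 40]);
  translate([34, 0, 1186]) cube([315, 65, 40]);
  translate([34, 0, 1476]) cube([315, 65, 40]);
  translate([34, 0, 1766]) cube([315, 65, 40]);
}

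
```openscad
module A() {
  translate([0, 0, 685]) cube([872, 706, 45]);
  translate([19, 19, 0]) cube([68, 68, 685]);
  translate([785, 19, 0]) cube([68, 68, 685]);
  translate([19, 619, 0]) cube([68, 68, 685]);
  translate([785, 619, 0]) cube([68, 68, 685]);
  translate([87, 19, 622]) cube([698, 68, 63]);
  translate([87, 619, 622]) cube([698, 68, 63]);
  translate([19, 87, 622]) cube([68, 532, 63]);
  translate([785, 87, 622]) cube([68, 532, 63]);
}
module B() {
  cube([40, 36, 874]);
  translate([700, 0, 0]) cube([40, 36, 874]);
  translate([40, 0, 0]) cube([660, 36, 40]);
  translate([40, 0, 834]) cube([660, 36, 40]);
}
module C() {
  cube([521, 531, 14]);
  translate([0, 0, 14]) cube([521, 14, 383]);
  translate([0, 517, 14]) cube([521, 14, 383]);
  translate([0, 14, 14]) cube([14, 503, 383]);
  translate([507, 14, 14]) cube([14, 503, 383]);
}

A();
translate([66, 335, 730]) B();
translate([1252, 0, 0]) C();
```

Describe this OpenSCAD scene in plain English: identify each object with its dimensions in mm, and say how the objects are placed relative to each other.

A is a table with a 872×706 mm rectangular top, 45 mm thick, top surface at z = 730 mm, supported by four 68×68 mm square legs, each inset 19 mm from the nearest pair of top edges, running from the floor. Four apron rails, 68 mm thick and 63 mm tall, run between adjacent legs with their top edges flush with the underside of the top and their outer faces flush with the legs' outer faces.

B is a rectangular picture frame lying in the x–z plane (depth along y). The opening is 660 mm wide (x) by 794 mm tall (z), surrounded by a border 40 mm wide on all four sides. The frame is 36 mm deep and is made of two full-height vertical stiles with two horizontal rails fitted between them.

C is an open storage box with external size 521×531×397 mm and wall thickness 14 mm (the base is also 14 mm thick). The base covers the whole footprint; the four walls stand on the base, with the y-facing walls full-width and the x-facing walls fitting between their inner faces.

The picture frame is on top of the table, centred. The open box is on the floor beside the table on its +x side.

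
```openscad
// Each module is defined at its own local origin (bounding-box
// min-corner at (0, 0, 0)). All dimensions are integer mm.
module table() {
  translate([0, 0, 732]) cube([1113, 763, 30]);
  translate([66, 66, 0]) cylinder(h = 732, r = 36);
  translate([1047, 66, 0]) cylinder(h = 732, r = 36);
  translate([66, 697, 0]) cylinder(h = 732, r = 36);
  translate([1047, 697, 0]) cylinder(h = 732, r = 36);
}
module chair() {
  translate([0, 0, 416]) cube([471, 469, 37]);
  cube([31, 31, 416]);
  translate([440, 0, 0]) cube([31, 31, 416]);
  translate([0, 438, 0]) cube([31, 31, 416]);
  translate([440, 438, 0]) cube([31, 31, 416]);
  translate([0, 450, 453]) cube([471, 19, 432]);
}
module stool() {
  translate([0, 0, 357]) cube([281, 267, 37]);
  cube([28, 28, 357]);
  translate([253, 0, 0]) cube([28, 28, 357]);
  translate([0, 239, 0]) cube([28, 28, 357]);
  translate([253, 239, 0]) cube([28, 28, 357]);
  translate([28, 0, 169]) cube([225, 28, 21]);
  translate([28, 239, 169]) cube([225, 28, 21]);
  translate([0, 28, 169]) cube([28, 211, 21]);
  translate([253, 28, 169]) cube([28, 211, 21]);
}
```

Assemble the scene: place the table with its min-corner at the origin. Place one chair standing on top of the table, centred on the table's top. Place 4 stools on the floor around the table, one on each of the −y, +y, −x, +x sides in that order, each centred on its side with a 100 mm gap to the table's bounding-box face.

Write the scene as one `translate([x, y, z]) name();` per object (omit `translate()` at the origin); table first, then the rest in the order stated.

table();
translate([321, 147, 762]) chair();
translate([416, -367, 0]) stool();
translate([416, 863, 0]) stool();
translate([-381, 248, 0]) stool();
translate([1213, 248, 0]) stool();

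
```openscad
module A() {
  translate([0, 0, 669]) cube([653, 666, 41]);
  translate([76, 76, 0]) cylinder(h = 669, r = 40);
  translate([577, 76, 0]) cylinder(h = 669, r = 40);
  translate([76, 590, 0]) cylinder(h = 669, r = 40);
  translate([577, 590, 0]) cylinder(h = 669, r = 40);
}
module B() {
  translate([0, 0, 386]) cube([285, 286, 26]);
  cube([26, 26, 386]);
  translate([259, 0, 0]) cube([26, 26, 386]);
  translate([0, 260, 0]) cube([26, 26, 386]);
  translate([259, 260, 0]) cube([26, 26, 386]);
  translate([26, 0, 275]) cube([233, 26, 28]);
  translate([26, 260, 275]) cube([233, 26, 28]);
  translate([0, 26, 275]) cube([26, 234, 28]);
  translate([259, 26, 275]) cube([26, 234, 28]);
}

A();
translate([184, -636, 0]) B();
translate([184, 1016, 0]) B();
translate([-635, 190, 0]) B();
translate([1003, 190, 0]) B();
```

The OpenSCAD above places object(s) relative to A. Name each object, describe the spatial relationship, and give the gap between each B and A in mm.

A is a table. B is a stool. Four stools sit around the table at the −y, +y, −x, +x sides. The gap between each stool and the table is 350 mm.

Each stool's nearest face is 350 mm from the table's bounding box.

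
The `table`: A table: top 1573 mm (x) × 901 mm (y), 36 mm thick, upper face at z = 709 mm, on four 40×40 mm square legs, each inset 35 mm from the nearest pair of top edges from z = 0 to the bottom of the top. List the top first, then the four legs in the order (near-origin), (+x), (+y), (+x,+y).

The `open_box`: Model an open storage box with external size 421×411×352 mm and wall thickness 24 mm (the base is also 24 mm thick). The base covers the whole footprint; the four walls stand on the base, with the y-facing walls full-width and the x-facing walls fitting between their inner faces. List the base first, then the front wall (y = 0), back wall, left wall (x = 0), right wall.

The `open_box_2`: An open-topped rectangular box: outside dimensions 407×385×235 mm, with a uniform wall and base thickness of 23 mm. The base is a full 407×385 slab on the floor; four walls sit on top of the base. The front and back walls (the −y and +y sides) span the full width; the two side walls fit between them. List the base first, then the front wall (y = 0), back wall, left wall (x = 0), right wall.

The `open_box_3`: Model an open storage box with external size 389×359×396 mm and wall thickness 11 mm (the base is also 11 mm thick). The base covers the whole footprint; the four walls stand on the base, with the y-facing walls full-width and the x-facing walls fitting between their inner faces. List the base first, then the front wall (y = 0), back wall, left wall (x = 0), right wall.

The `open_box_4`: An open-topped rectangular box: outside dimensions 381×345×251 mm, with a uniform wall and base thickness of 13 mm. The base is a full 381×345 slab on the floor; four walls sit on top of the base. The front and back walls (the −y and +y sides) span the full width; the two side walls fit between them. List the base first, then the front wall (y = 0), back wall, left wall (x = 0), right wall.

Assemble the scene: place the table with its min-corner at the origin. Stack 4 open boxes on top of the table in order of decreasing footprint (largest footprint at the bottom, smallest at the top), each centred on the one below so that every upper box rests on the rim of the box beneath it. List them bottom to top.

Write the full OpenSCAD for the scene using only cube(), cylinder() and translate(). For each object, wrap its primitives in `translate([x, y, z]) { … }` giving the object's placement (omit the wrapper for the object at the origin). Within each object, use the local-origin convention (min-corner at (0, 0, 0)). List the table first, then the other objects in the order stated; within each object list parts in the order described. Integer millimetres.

translate([0, 0, 673]) cube([1573, 901, 36]);
translate([35, 35, 0]) cube([40, 40, 673]);
translate([1498, 35, 0]) cube([40, 40, 673]);
translate([35, 826, 0]) cube([40, 40, 673]);
translate([1498, 826, 0]) cube([40, 40, 673]);
translate([576, 245, 709]) {
  cube([421, 411, 24]);
  translate([0, 0, 24]) cube([421, 24, 328]);
  translate([0, 387, 24]) cube([421, 24, 328]);
  translate([0, 24, 24]) cube([24, 363, 328]);
  translate([397, 24, 24]) cube([24, 363, 328]);
}
translate([583, 258, 1061]) {
  cube([407, 385, 23]);
  translate([0, 0, 23]) cube([407, 23, 212]);
  translate([0, 362, 23]) cube([407, 23, 212]);
  translate([0, 23, 23]) cube([23, 339, 212]);
  translate([384, 23, 23]) cube([23, 339, 212]);
}
translate([592, 271, 1296]) {
  cube([389, 359, 11]);
  translate([0, 0, 11]) cube([389, 11, 385]);
  translate([0, 348, 11]) cube([389, 11, 385]);
  translate([0, 11, 11]) cube([11, 337, 385]);
  translate([378, 11, 11]) cube([11, 337, 385]);
}
translate([596, 278, 1692]) {
  cube([381, 345, 13]);
  translate([0, 0, 13]) cube([381, 13, 238]);
  translate([0, 332, 13]) cube([381, 13, 238]);
  translate([0, 13, 13]) cube([13, 319, 238]);
  translate([368, 13, 13]) cube([13, 319, 238]);
}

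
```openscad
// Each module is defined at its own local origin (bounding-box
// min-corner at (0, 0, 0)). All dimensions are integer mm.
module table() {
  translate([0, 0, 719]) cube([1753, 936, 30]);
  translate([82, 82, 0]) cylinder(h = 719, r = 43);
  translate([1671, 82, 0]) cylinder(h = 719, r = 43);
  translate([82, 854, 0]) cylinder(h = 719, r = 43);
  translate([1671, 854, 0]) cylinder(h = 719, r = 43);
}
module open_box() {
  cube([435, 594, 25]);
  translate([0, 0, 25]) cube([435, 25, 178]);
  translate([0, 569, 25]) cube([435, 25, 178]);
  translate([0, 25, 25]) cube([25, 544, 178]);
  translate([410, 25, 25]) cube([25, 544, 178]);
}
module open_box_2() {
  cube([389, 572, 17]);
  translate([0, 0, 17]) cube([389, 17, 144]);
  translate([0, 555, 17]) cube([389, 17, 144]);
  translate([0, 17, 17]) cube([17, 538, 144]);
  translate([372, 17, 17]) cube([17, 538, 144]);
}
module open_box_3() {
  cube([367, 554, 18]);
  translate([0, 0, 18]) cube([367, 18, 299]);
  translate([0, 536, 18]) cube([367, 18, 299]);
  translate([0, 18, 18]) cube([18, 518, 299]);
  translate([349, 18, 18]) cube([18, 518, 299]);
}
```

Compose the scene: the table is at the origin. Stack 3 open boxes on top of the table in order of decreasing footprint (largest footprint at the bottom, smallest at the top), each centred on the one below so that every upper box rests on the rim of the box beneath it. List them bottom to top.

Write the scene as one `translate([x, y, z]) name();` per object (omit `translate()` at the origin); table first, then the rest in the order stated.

table();
translate([659, 171, 749]) open_box();
translate([682, 182, 952]) open_box_2();
translate([693, 191, 1113]) open_box_3();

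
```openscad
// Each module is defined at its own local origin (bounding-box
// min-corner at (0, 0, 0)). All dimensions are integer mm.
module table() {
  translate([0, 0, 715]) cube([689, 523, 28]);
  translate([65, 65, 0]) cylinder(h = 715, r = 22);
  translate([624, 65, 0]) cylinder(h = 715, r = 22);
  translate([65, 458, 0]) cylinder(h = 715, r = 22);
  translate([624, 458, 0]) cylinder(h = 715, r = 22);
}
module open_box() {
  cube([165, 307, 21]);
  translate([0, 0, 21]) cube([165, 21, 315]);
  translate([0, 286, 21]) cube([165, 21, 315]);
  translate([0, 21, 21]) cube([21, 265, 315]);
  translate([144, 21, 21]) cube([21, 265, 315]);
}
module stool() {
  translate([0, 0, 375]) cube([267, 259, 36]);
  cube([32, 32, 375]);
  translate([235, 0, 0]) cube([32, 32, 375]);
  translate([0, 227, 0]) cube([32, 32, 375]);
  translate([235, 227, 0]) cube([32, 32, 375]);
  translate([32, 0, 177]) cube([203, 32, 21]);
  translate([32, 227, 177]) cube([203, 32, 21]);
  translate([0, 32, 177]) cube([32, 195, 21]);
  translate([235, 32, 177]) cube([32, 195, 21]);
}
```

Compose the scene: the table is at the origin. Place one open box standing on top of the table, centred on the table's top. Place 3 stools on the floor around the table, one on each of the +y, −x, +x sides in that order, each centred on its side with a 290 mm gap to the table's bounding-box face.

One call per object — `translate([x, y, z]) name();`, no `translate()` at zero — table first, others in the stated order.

table();
translate([262, 108, 743]) open_box();
translate([211, 813, 0]) stool();
translate([-557, 132, 0]) stool();
translate([979, 132, 0]) stool();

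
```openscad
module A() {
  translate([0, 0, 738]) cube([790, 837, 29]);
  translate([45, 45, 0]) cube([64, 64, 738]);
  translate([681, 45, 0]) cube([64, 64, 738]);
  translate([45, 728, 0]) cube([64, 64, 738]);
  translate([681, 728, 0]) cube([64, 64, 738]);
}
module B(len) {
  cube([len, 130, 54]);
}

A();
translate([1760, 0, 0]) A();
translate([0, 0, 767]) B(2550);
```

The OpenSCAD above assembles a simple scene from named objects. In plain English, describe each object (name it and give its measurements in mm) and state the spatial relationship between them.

A is a rectangular dining table. The top is 790×837×29 mm with its upper surface at z = 767 mm. It stands on four 64×64 mm square legs, each inset 45 mm from the nearest pair of top edges, running from the floor to the underside of the top.

B is a rectangular beam 2550 mm long (x), 130 mm deep (y), 54 mm thick (z).

The beam spans the tops of two tables placed 970 mm apart, resting at z = 767 mm.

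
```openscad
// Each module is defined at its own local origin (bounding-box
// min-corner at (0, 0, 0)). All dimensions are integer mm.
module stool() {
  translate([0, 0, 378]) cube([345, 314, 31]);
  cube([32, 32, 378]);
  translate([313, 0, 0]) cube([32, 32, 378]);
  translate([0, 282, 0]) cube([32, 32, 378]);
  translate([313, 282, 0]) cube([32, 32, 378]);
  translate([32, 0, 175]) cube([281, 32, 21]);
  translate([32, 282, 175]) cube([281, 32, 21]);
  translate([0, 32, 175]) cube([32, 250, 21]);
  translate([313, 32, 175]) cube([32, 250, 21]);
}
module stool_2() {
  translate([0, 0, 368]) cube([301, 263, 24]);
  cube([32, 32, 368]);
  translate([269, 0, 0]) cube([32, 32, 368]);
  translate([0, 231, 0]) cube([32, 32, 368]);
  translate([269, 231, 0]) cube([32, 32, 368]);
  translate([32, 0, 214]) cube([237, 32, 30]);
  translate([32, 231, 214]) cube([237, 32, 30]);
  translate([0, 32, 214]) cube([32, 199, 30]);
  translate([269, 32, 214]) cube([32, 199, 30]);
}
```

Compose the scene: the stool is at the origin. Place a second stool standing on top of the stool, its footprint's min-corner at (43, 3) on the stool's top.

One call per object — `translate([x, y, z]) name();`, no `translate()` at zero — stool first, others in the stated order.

stool();
translate([43, 3, 409]) stool_2();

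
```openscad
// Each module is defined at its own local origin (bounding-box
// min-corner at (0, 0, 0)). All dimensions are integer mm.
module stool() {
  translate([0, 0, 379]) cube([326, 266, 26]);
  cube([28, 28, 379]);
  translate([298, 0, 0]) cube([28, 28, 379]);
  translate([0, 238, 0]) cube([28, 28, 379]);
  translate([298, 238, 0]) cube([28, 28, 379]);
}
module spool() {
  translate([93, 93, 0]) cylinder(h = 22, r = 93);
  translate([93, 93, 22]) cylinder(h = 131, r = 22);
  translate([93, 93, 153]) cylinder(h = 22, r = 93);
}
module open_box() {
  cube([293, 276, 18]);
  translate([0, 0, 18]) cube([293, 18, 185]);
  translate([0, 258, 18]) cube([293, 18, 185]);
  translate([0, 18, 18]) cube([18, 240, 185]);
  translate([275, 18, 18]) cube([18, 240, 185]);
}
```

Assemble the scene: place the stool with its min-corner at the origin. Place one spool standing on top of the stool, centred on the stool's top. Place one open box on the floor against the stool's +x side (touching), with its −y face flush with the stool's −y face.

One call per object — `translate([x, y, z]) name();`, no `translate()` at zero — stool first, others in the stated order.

stool();
translate([70, 40, 405]) spool();
translate([326, 0, 0]) open_box();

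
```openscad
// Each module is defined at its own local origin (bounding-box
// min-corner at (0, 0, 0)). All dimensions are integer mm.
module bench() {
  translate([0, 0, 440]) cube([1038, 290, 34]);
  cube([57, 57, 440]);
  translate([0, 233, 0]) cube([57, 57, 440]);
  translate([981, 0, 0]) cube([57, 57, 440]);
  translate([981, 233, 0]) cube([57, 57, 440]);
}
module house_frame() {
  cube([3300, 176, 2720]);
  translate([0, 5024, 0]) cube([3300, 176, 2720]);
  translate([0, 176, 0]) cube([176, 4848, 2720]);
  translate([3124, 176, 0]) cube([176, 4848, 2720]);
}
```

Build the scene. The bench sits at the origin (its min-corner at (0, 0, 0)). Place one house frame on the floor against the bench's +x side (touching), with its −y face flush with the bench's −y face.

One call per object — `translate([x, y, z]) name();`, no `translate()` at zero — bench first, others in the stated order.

bench();
translate([1038, 0, 0]) house_frame();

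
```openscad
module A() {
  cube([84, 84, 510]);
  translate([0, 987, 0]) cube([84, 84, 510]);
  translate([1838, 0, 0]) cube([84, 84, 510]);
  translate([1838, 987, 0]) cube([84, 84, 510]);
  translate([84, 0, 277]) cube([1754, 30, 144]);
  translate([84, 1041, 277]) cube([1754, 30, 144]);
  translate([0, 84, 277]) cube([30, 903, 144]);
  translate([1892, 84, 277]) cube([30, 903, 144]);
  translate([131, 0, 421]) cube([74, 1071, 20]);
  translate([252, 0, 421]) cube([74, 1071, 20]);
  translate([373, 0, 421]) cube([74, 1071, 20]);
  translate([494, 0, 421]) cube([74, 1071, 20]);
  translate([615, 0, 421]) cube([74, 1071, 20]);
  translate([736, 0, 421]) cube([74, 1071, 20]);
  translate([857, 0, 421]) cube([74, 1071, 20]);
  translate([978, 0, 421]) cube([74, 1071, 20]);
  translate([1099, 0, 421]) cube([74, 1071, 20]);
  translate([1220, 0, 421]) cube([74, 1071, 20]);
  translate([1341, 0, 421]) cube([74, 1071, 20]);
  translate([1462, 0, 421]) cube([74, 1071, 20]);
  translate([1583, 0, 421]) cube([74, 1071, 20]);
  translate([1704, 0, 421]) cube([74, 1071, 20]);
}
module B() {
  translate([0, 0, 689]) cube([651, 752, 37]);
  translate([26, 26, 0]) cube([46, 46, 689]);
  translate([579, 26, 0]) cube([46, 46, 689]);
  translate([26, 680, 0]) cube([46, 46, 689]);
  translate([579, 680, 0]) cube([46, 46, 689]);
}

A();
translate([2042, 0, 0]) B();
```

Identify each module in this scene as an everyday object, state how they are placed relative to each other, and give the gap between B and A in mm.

A is a bed frame. B is a table. The table is on the floor beside the bed frame on its +x side. The gap between the table and the bed frame is 120 mm.

The table's nearest face is 120 mm from the bed frame's +x face.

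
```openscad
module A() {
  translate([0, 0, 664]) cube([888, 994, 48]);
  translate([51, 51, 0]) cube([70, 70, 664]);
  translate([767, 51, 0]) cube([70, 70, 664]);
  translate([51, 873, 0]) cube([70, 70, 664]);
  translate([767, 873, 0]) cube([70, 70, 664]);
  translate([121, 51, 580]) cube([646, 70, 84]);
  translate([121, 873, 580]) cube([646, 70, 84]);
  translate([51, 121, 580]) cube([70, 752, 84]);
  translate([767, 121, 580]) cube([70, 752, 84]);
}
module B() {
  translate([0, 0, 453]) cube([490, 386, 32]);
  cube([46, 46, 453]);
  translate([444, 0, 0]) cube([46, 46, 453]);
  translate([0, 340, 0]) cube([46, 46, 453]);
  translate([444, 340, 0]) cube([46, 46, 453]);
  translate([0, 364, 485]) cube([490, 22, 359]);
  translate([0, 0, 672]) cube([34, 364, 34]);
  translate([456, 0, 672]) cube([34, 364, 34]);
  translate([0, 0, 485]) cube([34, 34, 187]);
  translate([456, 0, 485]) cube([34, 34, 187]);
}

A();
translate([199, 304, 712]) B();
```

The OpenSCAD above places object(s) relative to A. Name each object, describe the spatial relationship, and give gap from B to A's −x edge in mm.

The chair's min-x is at 199; the table's min-x is 0; gap = 199 mm.

A is a table. B is a chair. The chair is on top of the table, centred. The gap from the chair to the table's −x edge is 199 mm.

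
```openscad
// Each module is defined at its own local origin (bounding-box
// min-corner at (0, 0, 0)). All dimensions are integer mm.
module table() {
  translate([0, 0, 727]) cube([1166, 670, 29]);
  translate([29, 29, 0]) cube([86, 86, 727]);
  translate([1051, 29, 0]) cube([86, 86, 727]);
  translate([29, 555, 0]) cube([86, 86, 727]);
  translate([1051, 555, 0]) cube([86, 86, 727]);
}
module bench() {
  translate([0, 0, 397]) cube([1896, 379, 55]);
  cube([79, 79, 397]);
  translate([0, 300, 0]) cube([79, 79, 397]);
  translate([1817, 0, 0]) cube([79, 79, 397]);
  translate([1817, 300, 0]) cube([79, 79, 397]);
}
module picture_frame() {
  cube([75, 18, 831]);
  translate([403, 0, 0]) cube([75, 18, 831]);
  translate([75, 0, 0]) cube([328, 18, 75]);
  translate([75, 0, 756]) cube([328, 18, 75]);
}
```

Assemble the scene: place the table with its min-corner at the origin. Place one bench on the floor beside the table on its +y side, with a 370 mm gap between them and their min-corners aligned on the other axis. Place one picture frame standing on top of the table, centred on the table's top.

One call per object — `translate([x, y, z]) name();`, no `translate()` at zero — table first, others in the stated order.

table();
translate([0, 1040, 0]) bench();
translate([344, 326, 756]) picture_frame();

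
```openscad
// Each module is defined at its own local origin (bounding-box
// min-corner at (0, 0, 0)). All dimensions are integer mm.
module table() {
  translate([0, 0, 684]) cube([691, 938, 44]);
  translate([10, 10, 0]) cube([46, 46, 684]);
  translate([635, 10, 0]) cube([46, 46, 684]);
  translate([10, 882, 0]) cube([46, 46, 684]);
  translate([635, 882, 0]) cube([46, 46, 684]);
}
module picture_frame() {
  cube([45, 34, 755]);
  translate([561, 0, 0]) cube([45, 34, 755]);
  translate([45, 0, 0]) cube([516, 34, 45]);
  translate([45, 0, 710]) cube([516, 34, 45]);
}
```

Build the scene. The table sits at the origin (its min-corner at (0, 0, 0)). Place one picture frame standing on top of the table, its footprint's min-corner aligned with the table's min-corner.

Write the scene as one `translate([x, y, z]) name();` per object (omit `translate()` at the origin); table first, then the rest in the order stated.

table();
translate([0, 0, 728]) picture_frame();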